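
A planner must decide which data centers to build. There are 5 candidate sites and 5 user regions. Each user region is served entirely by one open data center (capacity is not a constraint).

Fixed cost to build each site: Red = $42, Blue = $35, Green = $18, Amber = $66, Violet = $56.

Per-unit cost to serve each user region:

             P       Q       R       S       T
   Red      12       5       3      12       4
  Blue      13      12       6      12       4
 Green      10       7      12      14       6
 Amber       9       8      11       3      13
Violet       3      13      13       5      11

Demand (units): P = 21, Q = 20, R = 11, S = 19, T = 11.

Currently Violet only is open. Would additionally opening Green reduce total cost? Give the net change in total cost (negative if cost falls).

Yes — net change −168 (cost falls by 168).

Current service cost with {Violet}: 682.
Adding Green: each user region re-picks its cheapest; new service cost 496, saving 186.
Extra fixed cost: 18. Net change = 18 − 186 = -168.
(Totals: 738 → 570.)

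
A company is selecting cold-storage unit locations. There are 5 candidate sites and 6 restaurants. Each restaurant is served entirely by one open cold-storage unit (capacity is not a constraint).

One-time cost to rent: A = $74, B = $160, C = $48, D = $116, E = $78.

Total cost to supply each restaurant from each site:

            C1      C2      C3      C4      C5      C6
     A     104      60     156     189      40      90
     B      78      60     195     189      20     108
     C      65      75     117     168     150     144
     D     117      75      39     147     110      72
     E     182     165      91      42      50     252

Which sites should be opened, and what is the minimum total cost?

For any fixed open set, each restaurant goes to its cheapest open site; total = fixed + service.
{A, E}: C1→A 104, C2→A 60, C3→E 91, C4→E 42, C5→A 40, C6→A 90. Service 427; fixed 152; total 579.
{C, D, E}: service 343 + fixed 242 = 585
{A, C, E}: C1→C 65, C2→A 60, C3→E 91, C4→E 42, C5→A 40, C6→A 90. Service 388; fixed 200; total 588.
{A, B, C, D, E}: service 298 + fixed 476 = 774
No other subset beats 579.

Open A and E; minimum total cost 579.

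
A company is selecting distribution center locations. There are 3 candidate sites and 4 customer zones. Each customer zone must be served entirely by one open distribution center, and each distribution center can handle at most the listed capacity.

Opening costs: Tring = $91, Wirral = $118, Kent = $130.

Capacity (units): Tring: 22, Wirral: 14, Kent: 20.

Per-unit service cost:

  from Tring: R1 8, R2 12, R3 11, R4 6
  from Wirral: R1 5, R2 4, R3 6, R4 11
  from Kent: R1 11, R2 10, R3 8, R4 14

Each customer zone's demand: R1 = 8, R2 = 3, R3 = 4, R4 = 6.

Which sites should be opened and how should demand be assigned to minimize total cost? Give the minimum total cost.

Open {Tring}: R1→Tring 8·8=64, R2→Tring 12·3=36, R3→Tring 11·4=44, R4→Tring 6·6=36.
Loads: Tring carries 21/22. Service 180; fixed 91; total 271.
Next best feasible plan costs 341.

Minimum total cost: 271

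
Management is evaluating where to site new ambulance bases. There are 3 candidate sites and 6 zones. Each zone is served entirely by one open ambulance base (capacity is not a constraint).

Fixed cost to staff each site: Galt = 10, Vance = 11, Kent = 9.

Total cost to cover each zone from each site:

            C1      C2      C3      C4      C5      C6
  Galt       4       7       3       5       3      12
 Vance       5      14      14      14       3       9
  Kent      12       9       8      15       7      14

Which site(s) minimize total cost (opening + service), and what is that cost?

Open Galt only; minimum total cost 44.

For any fixed open set, each zone goes to its cheapest open site; total = fixed + service.
{Galt}: C1→Galt 4, C2→Galt 7, C3→Galt 3, C4→Galt 5, C5→Galt 3, C6→Galt 12. Service 34; fixed 10; total 44.
{Galt, Vance}: service 31 + fixed 21 = 52
{Galt, Kent}: service 34 + fixed 19 = 53
{Galt, Vance, Kent}: service 31 + fixed 30 = 61
(All 7 nonempty subsets were checked; Galt only is lowest.)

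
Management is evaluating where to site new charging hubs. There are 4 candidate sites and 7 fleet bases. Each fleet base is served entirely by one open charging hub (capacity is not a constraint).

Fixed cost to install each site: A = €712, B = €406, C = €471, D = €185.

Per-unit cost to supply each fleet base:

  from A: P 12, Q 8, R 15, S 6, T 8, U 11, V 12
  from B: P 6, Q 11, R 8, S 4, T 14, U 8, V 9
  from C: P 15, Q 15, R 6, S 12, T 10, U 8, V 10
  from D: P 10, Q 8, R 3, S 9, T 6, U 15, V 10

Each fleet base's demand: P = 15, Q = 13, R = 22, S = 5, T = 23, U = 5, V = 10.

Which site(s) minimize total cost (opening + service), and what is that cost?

Open D only; minimum total cost 863.

For any fixed open set, each fleet base goes to its cheapest open site; total = fixed + service.
{D}: P→D 10·15=150, Q→D 8·13=104, R→D 3·22=66, S→D 9·5=45, T→D 6·23=138, U→D 15·5=75, V→D 10·10=100. Service 678; fixed 185; total 863.
{B, D}: service 548 + fixed 591 = 1139
{B}: service 881 + fixed 406 = 1287
{A, B, C, D}: P→B 6·15=90, Q→A 8·13=104, R→D 3·22=66, S→B 4·5=20, T→D 6·23=138, U→B 8·5=40, V→B 9·10=90. Service 548; fixed 1774; total 2322.
(All 15 nonempty subsets were checked; D only is lowest.)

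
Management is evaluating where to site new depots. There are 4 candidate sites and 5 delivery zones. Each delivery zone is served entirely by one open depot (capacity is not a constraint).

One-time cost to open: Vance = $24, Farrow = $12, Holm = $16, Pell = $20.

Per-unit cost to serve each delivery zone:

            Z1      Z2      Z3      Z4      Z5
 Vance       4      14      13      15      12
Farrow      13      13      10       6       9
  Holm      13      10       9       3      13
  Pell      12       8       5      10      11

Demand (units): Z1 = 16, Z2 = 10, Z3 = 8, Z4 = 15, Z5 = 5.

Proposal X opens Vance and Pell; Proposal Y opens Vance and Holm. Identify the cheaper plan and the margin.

Proposal X: {Vance, Pell}: Z1→Vance 4·16=64, Z2→Pell 8·10=80, Z3→Pell 5·8=40, Z4→Pell 10·15=150, Z5→Pell 11·5=55. Service 389; fixed 44; total 433.
Proposal Y: {Vance, Holm}: Z1→Vance 4·16=64, Z2→Holm 10·10=100, Z3→Holm 9·8=72, Z4→Holm 3·15=45, Z5→Vance 12·5=60. Service 341; fixed 40; total 381.
Difference: |433 − 381| = 52.

Proposal Y is cheaper by 52.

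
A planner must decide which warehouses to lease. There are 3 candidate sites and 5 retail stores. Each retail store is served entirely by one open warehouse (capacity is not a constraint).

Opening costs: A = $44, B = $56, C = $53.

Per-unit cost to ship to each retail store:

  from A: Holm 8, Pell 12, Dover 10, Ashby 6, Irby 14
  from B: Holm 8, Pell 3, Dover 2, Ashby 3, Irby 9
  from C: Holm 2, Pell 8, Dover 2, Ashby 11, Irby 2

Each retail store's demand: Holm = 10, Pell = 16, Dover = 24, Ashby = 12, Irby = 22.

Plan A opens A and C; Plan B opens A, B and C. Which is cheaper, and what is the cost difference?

Plan B is cheaper by 60.

Plan A: {A, C}: Holm→C 2·10=20, Pell→C 8·16=128, Dover→C 2·24=48, Ashby→A 6·12=72, Irby→C 2·22=44. Service 312; fixed 97; total 409.
Plan B: {A, B, C}: Holm→C 2·10=20, Pell→B 3·16=48, Dover→B 2·24=48, Ashby→B 3·12=36, Irby→C 2·22=44. Service 196; fixed 153; total 349.
Difference: |409 − 349| = 60.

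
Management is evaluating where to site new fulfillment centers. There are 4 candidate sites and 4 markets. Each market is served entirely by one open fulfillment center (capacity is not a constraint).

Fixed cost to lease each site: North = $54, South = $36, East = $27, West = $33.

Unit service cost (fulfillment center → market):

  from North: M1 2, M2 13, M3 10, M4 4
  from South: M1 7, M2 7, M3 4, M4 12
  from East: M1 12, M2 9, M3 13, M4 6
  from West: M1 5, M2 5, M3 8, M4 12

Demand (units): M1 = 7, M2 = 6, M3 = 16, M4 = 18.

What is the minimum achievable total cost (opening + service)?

Minimum total cost: 282

For any fixed open set, each market goes to its cheapest open site; total = fixed + service.
{North, South}: M1→North 2·7=14, M2→South 7·6=42, M3→South 4·16=64, M4→North 4·18=72. Service 192; fixed 90; total 282.
{North, South, West}: service 180 + fixed 123 = 303
{North, South, East}: service 192 + fixed 117 = 309
{North, South, East, West}: service 180 + fixed 150 = 330
(All 15 nonempty subsets were checked; North and South is lowest.)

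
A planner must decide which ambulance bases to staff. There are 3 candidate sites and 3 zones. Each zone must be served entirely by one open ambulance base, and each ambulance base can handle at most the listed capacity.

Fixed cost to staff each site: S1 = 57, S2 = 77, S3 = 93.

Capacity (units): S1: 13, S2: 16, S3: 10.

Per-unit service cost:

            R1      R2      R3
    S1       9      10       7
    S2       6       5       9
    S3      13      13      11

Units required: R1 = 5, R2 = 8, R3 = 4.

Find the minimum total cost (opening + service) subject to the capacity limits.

Open {S1, S2}: R1→S2 6·5=30, R2→S2 5·8=40, R3→S1 7·4=28.
Loads: S1 carries 4/13, S2 carries 13/16. Service 98; fixed 134; total 232.
Next best feasible plan costs 247.

Minimum total cost: 232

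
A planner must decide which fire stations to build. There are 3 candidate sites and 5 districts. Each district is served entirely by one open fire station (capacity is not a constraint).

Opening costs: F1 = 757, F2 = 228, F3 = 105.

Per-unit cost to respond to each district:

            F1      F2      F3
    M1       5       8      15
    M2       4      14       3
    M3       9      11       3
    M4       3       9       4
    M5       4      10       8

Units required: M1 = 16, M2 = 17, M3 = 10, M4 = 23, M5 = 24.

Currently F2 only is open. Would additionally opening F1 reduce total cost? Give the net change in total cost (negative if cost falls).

No — net change +237 (cost rises by 237).

Current service cost with {F2}: 923.
Adding F1: each district re-picks its cheapest; new service cost 403, saving 520.
Extra fixed cost: 757. Net change = 757 − 520 = 237.
(Totals: 1151 → 1388.)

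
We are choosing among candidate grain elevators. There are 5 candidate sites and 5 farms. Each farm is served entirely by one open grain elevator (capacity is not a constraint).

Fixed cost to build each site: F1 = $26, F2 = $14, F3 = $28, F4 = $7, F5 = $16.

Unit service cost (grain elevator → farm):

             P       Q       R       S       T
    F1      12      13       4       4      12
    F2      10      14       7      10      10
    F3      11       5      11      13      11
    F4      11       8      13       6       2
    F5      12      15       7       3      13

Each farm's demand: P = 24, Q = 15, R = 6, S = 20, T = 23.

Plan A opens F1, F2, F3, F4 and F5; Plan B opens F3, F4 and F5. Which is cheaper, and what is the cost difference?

Plan A: {F1, F2, F3, F4, F5}: P→F2 10·24=240, Q→F3 5·15=75, R→F1 4·6=24, S→F5 3·20=60, T→F4 2·23=46. Service 445; fixed 91; total 536.
Plan B: {F3, F4, F5}: P→F3 11·24=264, Q→F3 5·15=75, R→F5 7·6=42, S→F5 3·20=60, T→F4 2·23=46. Service 487; fixed 51; total 538.
Difference: |536 − 538| = 2.

Plan A is cheaper by 2.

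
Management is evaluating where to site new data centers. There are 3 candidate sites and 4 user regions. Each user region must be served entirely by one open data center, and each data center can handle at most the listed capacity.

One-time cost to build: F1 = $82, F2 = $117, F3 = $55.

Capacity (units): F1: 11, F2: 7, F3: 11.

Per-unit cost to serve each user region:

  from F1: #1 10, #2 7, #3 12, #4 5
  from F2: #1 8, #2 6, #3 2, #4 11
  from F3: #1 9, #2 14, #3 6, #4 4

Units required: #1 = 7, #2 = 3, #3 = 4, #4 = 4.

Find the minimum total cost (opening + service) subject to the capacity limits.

Minimum total cost: 265

Open {F1, F3}: #1→F3 9·7=63, #2→F1 7·3=21, #3→F3 6·4=24, #4→F1 5·4=20.
Loads: F1 carries 7/11, F3 carries 11/11. Service 128; fixed 137; total 265.
Next best feasible plan costs 268.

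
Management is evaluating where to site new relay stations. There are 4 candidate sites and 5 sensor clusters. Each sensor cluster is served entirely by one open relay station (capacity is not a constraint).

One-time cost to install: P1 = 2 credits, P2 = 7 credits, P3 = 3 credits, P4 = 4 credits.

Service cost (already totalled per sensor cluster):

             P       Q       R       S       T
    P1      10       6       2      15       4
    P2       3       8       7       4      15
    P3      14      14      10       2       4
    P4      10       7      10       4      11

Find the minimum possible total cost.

For any fixed open set, each sensor cluster goes to its cheapest open site; total = fixed + service.
{P1, P2}: P→P2 3, Q→P1 6, R→P1 2, S→P2 4, T→P1 4. Service 19; fixed 9; total 28.
{P1, P2, P3}: service 17 + fixed 12 = 29
{P1, P3}: service 24 + fixed 5 = 29
{P1, P2, P3, P4}: service 17 + fixed 16 = 33
No other subset beats 28.

Minimum total cost: 28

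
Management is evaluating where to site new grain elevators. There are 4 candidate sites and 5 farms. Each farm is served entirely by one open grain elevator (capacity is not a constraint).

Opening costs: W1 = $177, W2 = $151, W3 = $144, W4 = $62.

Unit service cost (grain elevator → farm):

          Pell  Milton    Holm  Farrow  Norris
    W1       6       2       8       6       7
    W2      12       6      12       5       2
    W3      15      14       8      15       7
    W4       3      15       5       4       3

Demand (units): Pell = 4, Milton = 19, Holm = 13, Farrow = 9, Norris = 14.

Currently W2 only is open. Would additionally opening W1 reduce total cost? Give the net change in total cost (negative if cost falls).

No — net change +25 (cost rises by 25).

Current service cost with {W2}: 391.
Adding W1: each farm re-picks its cheapest; new service cost 239, saving 152.
Extra fixed cost: 177. Net change = 177 − 152 = 25.
(Totals: 542 → 567.)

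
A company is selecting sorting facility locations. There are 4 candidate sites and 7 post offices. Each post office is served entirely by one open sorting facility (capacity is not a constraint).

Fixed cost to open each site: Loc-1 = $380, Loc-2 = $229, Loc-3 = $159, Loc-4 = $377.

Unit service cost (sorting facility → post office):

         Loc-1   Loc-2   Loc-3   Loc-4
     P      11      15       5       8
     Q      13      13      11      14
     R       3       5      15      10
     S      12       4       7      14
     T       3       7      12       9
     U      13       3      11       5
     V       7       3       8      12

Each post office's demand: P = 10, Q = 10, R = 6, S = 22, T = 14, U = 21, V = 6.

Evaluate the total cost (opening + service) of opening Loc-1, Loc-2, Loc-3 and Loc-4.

Total cost: 1534

Each post office is assigned to its cheapest site among the open ones.
{Loc-1, Loc-2, Loc-3, Loc-4}: P→Loc-3 5·10=50, Q→Loc-3 11·10=110, R→Loc-1 3·6=18, S→Loc-2 4·22=88, T→Loc-1 3·14=42, U→Loc-2 3·21=63, V→Loc-2 3·6=18. Service 389; fixed 1145; total 1534.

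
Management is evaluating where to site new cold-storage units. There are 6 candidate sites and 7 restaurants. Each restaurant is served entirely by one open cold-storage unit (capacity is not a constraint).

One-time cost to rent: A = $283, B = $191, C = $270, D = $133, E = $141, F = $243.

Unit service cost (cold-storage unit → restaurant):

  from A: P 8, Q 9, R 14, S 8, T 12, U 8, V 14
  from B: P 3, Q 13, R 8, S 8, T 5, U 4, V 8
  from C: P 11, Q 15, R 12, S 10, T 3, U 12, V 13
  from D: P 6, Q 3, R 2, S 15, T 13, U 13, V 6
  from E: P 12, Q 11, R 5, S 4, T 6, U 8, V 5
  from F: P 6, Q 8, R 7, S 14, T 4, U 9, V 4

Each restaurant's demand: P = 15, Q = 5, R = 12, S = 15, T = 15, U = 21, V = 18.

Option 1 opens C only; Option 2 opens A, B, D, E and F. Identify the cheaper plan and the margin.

Option 1 is cheaper by 16.

Option 1: {C}: P→C 11·15=165, Q→C 15·5=75, R→C 12·12=144, S→C 10·15=150, T→C 3·15=45, U→C 12·21=252, V→C 13·18=234. Service 1065; fixed 270; total 1335.
Option 2: {A, B, D, E, F}: P→B 3·15=45, Q→D 3·5=15, R→D 2·12=24, S→E 4·15=60, T→F 4·15=60, U→B 4·21=84, V→F 4·18=72. Service 360; fixed 991; total 1351.
Difference: |1335 − 1351| = 16.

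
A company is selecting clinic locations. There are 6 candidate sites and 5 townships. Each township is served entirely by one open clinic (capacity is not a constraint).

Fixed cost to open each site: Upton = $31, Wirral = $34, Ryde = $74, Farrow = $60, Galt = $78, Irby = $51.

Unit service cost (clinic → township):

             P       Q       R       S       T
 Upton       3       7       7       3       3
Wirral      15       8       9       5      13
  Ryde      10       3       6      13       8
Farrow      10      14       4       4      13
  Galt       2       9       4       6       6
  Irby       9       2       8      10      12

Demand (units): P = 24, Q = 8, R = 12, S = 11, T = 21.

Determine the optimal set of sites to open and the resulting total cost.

Open Upton only; minimum total cost 339.

For any fixed open set, each township goes to its cheapest open site; total = fixed + service.
{Upton}: P→Upton 3·24=72, Q→Upton 7·8=56, R→Upton 7·12=84, S→Upton 3·11=33, T→Upton 3·21=63. Service 308; fixed 31; total 339.
{Upton, Irby}: service 268 + fixed 82 = 350
{Upton, Galt}: service 248 + fixed 109 = 357
{Upton, Wirral, Ryde, Farrow, Galt, Irby}: P→Galt 2·24=48, Q→Irby 2·8=16, R→Farrow 4·12=48, S→Upton 3·11=33, T→Upton 3·21=63. Service 208; fixed 328; total 536.
No other subset beats 339.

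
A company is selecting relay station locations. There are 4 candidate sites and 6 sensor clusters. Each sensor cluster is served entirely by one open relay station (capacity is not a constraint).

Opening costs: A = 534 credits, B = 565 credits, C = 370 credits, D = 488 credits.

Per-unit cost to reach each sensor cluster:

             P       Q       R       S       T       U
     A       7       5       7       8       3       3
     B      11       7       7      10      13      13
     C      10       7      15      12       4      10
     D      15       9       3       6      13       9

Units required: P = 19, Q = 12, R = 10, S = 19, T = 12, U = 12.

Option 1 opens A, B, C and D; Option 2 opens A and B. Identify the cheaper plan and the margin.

Option 2 is cheaper by 780.

Option 1: {A, B, C, D}: P→A 7·19=133, Q→A 5·12=60, R→D 3·10=30, S→D 6·19=114, T→A 3·12=36, U→A 3·12=36. Service 409; fixed 1957; total 2366.
Option 2: {A, B}: P→A 7·19=133, Q→A 5·12=60, R→A 7·10=70, S→A 8·19=152, T→A 3·12=36, U→A 3·12=36. Service 487; fixed 1099; total 1586.
Difference: |2366 − 1586| = 780.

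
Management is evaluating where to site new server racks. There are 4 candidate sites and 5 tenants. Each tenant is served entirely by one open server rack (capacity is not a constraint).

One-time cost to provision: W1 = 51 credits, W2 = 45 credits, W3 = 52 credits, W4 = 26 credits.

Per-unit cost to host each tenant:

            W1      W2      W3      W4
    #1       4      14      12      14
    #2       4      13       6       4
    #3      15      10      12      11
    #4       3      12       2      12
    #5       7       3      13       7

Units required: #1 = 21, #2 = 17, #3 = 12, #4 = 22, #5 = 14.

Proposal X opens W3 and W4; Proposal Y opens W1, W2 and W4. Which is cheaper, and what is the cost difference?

Proposal X: {W3, W4}: #1→W3 12·21=252, #2→W4 4·17=68, #3→W4 11·12=132, #4→W3 2·22=44, #5→W4 7·14=98. Service 594; fixed 78; total 672.
Proposal Y: {W1, W2, W4}: #1→W1 4·21=84, #2→W1 4·17=68, #3→W2 10·12=120, #4→W1 3·22=66, #5→W2 3·14=42. Service 380; fixed 122; total 502.
Difference: |672 − 502| = 170.

Proposal Y is cheaper by 170.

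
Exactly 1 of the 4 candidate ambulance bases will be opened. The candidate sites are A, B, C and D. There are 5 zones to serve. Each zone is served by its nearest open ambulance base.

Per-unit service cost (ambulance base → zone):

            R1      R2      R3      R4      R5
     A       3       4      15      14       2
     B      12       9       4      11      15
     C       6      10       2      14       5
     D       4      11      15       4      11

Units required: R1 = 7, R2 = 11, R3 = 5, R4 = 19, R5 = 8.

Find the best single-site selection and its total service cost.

With exactly 1 open, each zone uses its cheapest among the chosen.
{D}: R1→D 4·7=28, R2→D 11·11=121, R3→D 15·5=75, R4→D 4·19=76, R5→D 11·8=88. Service cost 388.
{A}: service cost 422
{C}: service cost 468
Among all 4 size-1 choices, {D} is lowest.

Choose D only; total service cost 388.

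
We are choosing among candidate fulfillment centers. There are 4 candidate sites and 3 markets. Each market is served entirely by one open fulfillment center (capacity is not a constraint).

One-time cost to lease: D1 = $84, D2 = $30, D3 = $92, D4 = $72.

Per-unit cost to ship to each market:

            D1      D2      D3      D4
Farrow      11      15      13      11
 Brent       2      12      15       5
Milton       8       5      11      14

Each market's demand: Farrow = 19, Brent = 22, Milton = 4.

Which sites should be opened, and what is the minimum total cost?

For any fixed open set, each market goes to its cheapest open site; total = fixed + service.
{D1}: Farrow→D1 11·19=209, Brent→D1 2·22=44, Milton→D1 8·4=32. Service 285; fixed 84; total 369.
{D1, D2}: service 273 + fixed 114 = 387
{D1, D4}: Farrow→D1 11·19=209, Brent→D1 2·22=44, Milton→D1 8·4=32. Service 285; fixed 156; total 441.
{D1, D2, D3, D4}: Farrow→D1 11·19=209, Brent→D1 2·22=44, Milton→D2 5·4=20. Service 273; fixed 278; total 551.
No other subset beats 369.

Open D1 only; minimum total cost 369.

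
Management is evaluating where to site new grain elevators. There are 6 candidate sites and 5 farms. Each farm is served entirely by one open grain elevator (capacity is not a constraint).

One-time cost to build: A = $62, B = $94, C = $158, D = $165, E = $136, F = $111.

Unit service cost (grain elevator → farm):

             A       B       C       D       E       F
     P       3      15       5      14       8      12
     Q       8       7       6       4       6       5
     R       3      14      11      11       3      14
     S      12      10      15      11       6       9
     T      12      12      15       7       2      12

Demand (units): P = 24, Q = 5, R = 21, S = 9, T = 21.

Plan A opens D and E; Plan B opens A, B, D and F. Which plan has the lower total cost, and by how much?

Plan A is cheaper by 143.

Plan A: {D, E}: P→E 8·24=192, Q→D 4·5=20, R→E 3·21=63, S→E 6·9=54, T→E 2·21=42. Service 371; fixed 301; total 672.
Plan B: {A, B, D, F}: P→A 3·24=72, Q→D 4·5=20, R→A 3·21=63, S→F 9·9=81, T→D 7·21=147. Service 383; fixed 432; total 815.
Difference: |672 − 815| = 143.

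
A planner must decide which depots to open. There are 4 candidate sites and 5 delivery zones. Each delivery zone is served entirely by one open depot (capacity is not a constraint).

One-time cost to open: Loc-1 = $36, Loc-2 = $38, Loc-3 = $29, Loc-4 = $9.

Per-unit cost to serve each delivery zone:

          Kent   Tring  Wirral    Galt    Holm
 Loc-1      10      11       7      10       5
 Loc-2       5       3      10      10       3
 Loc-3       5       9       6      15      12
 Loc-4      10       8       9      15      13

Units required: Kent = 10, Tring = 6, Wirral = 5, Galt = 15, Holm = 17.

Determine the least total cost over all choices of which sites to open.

For any fixed open set, each delivery zone goes to its cheapest open site; total = fixed + service.
{Loc-2}: Kent→Loc-2 5·10=50, Tring→Loc-2 3·6=18, Wirral→Loc-2 10·5=50, Galt→Loc-2 10·15=150, Holm→Loc-2 3·17=51. Service 319; fixed 38; total 357.
{Loc-2, Loc-4}: service 314 + fixed 47 = 361
{Loc-2, Loc-3}: service 299 + fixed 67 = 366
{Loc-1, Loc-2, Loc-3, Loc-4}: Kent→Loc-2 5·10=50, Tring→Loc-2 3·6=18, Wirral→Loc-3 6·5=30, Galt→Loc-1 10·15=150, Holm→Loc-2 3·17=51. Service 299; fixed 112; total 411.
No other subset beats 357.

Minimum total cost: 357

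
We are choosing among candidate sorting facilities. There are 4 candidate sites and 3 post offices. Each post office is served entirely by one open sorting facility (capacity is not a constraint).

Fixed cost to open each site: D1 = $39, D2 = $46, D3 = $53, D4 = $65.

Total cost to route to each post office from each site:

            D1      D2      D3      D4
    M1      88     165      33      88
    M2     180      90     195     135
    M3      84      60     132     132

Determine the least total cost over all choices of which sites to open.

For any fixed open set, each post office goes to its cheapest open site; total = fixed + service.
{D2, D3}: M1→D3 33, M2→D2 90, M3→D2 60. Service 183; fixed 99; total 282.
{D1, D2, D3}: service 183 + fixed 138 = 321
{D1, D2}: service 238 + fixed 85 = 323
{D1, D2, D3, D4}: service 183 + fixed 203 = 386
No other subset beats 282.

Minimum total cost: 282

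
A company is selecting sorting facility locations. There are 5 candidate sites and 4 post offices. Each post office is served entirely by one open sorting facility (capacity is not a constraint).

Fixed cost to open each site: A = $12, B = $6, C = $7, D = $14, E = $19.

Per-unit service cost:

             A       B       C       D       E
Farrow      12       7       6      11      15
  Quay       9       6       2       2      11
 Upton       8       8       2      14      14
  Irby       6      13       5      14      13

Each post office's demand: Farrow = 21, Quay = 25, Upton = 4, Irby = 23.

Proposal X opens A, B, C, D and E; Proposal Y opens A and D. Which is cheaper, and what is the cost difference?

Proposal X: {A, B, C, D, E}: Farrow→C 6·21=126, Quay→C 2·25=50, Upton→C 2·4=8, Irby→C 5·23=115. Service 299; fixed 58; total 357.
Proposal Y: {A, D}: Farrow→D 11·21=231, Quay→D 2·25=50, Upton→A 8·4=32, Irby→A 6·23=138. Service 451; fixed 26; total 477.
Difference: |357 − 477| = 120.

Proposal X is cheaper by 120.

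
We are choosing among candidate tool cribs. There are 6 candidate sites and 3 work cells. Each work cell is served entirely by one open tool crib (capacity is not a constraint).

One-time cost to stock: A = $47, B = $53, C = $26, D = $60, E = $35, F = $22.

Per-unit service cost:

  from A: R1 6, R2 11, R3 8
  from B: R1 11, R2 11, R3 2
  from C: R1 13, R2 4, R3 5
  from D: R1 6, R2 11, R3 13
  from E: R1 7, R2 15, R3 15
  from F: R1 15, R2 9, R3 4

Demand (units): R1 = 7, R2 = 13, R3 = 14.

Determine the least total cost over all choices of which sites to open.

For any fixed open set, each work cell goes to its cheapest open site; total = fixed + service.
{C, E}: R1→E 7·7=49, R2→C 4·13=52, R3→C 5·14=70. Service 171; fixed 61; total 232.
{B, C}: R1→B 11·7=77, R2→C 4·13=52, R3→B 2·14=28. Service 157; fixed 79; total 236.
{A, C}: R1→A 6·7=42, R2→C 4·13=52, R3→C 5·14=70. Service 164; fixed 73; total 237.
{A, B, C, D, E, F}: R1→A 6·7=42, R2→C 4·13=52, R3→B 2·14=28. Service 122; fixed 243; total 365.
No other subset beats 232.

Minimum total cost: 232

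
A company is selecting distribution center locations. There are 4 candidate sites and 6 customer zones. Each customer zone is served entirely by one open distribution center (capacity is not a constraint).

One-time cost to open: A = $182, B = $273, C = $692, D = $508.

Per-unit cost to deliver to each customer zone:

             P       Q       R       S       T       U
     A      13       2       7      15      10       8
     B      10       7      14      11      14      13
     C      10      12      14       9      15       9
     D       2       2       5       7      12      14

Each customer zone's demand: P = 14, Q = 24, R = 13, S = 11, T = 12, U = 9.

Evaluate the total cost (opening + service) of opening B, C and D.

Each customer zone is assigned to its cheapest site among the open ones.
{B, C, D}: P→D 2·14=28, Q→D 2·24=48, R→D 5·13=65, S→D 7·11=77, T→D 12·12=144, U→C 9·9=81. Service 443; fixed 1473; total 1916.

Total cost: 1916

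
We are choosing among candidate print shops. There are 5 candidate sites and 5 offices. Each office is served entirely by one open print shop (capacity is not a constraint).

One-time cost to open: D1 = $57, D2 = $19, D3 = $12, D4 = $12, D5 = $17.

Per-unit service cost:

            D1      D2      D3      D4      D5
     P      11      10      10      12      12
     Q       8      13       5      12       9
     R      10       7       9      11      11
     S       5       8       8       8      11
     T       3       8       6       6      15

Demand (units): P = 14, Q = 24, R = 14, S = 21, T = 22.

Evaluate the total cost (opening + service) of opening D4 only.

Total cost: 922

Each office is assigned to its cheapest site among the open ones.
{D4}: P→D4 12·14=168, Q→D4 12·24=288, R→D4 11·14=154, S→D4 8·21=168, T→D4 6·22=132. Service 910; fixed 12; total 922.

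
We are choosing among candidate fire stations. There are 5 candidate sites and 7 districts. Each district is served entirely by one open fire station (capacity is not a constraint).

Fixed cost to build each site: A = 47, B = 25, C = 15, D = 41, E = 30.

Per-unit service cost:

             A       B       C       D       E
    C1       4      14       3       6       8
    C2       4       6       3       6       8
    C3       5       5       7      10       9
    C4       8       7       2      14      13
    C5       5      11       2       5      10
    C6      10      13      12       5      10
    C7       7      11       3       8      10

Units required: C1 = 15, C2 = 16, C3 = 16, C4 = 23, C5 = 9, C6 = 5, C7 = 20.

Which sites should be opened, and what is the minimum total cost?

Open B and C; minimum total cost 397.

For any fixed open set, each district goes to its cheapest open site; total = fixed + service.
{B, C}: C1→C 3·15=45, C2→C 3·16=48, C3→B 5·16=80, C4→C 2·23=46, C5→C 2·9=18, C6→C 12·5=60, C7→C 3·20=60. Service 357; fixed 40; total 397.
{B, C, D}: service 322 + fixed 81 = 403
{C}: service 389 + fixed 15 = 404
{A, B, C, D, E}: service 322 + fixed 158 = 480
No other subset beats 397.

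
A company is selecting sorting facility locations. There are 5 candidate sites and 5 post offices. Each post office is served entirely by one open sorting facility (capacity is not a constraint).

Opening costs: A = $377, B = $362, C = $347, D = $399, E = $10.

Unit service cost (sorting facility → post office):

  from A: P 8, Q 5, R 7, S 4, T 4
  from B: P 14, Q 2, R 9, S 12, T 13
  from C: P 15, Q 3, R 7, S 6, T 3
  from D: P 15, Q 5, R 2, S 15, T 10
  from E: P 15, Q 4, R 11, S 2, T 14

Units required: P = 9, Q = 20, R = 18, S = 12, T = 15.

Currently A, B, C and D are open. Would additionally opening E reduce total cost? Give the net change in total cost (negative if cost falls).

Current service cost with {A, B, C, D}: 241.
Adding E: each post office re-picks its cheapest; new service cost 217, saving 24.
Extra fixed cost: 10. Net change = 10 − 24 = -14.
(Totals: 1726 → 1712.)

Yes — net change −14 (cost falls by 14).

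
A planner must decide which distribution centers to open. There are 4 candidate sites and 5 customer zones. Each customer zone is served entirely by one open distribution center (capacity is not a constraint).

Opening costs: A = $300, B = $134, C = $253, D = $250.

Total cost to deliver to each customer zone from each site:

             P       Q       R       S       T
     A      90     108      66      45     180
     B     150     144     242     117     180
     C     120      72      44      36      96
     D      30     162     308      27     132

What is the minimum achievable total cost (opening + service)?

For any fixed open set, each customer zone goes to its cheapest open site; total = fixed + service.
{C}: P→C 120, Q→C 72, R→C 44, S→C 36, T→C 96. Service 368; fixed 253; total 621.
{B, C}: P→C 120, Q→C 72, R→C 44, S→C 36, T→C 96. Service 368; fixed 387; total 755.
{C, D}: P→D 30, Q→C 72, R→C 44, S→D 27, T→C 96. Service 269; fixed 503; total 772.
{A, B, C, D}: service 269 + fixed 937 = 1206
(All 15 nonempty subsets were checked; C only is lowest.)

Minimum total cost: 621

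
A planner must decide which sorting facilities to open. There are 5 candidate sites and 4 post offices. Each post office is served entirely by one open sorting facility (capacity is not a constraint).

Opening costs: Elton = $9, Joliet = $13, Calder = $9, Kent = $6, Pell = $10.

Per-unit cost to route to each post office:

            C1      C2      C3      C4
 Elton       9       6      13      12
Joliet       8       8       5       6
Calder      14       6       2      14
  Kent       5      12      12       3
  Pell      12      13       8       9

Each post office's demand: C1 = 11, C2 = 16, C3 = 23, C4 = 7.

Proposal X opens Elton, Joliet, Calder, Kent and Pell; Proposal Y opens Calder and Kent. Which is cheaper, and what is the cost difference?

Proposal X: {Elton, Joliet, Calder, Kent, Pell}: C1→Kent 5·11=55, C2→Elton 6·16=96, C3→Calder 2·23=46, C4→Kent 3·7=21. Service 218; fixed 47; total 265.
Proposal Y: {Calder, Kent}: C1→Kent 5·11=55, C2→Calder 6·16=96, C3→Calder 2·23=46, C4→Kent 3·7=21. Service 218; fixed 15; total 233.
Difference: |265 − 233| = 32.

Proposal Y is cheaper by 32.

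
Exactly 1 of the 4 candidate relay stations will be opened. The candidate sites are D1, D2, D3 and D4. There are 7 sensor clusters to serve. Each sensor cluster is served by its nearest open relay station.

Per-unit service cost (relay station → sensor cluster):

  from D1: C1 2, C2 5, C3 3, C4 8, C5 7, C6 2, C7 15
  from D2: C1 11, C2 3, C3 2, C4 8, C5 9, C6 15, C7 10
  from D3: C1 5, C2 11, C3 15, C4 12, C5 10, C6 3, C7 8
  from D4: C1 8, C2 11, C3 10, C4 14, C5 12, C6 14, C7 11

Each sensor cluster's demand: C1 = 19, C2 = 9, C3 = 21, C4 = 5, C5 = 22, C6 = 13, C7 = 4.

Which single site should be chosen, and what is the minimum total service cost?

Choose D1 only; total service cost 426.

With exactly 1 open, each sensor cluster uses its cheapest among the chosen.
{D1}: C1→D1 2·19=38, C2→D1 5·9=45, C3→D1 3·21=63, C4→D1 8·5=40, C5→D1 7·22=154, C6→D1 2·13=26, C7→D1 15·4=60. Service cost 426.
{D2}: service cost 751
{D3}: service cost 860
Among all 4 size-1 choices, {D1} is lowest.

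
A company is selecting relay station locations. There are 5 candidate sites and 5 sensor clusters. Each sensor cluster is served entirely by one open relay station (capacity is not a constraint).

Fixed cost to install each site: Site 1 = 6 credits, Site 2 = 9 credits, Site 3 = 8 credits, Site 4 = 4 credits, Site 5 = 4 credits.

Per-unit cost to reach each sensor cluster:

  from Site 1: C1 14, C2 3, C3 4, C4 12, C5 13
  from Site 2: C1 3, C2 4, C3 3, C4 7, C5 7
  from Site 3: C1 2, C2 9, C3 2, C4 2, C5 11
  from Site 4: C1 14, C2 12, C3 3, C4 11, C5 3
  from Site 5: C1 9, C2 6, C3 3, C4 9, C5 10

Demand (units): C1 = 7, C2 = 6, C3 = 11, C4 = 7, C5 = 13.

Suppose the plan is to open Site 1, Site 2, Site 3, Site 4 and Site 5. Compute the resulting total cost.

Each sensor cluster is assigned to its cheapest site among the open ones.
{Site 1, Site 2, Site 3, Site 4, Site 5}: C1→Site 3 2·7=14, C2→Site 1 3·6=18, C3→Site 3 2·11=22, C4→Site 3 2·7=14, C5→Site 4 3·13=39. Service 107; fixed 31; total 138.

Total cost: 138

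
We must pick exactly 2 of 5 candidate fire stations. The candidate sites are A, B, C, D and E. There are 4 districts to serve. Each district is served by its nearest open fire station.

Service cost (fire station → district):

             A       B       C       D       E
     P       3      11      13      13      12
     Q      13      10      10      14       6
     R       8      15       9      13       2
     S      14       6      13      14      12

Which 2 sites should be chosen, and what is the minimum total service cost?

Choose A and E; total service cost 23.

With exactly 2 open, each district uses its cheapest among the chosen.
{A, E}: P→A 3, Q→E 6, R→E 2, S→E 12. Service cost 23.
{B, E}: service cost 25
{A, B}: service cost 27
Among all 10 size-2 choices, {A, E} is lowest.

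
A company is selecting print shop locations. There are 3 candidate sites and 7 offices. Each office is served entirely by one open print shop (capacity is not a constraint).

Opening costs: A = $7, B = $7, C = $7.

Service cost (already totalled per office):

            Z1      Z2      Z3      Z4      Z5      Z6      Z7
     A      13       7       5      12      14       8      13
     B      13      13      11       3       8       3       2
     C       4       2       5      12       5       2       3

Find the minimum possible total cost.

Minimum total cost: 37

For any fixed open set, each office goes to its cheapest open site; total = fixed + service.
{B, C}: Z1→C 4, Z2→C 2, Z3→C 5, Z4→B 3, Z5→C 5, Z6→C 2, Z7→B 2. Service 23; fixed 14; total 37.
{C}: Z1→C 4, Z2→C 2, Z3→C 5, Z4→C 12, Z5→C 5, Z6→C 2, Z7→C 3. Service 33; fixed 7; total 40.
{A, B, C}: Z1→C 4, Z2→C 2, Z3→A 5, Z4→B 3, Z5→C 5, Z6→C 2, Z7→B 2. Service 23; fixed 21; total 44.
{A}: service 72 + fixed 7 = 79
(All 7 nonempty subsets were checked; B and C is lowest.)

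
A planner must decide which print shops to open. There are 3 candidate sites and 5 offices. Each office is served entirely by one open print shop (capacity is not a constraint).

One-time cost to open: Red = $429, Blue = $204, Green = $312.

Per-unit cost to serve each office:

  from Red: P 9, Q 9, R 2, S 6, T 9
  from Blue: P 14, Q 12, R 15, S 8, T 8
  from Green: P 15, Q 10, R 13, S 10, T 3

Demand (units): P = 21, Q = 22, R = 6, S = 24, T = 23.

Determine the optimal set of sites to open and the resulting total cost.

Open Red only; minimum total cost 1179.

For any fixed open set, each office goes to its cheapest open site; total = fixed + service.
{Red}: P→Red 9·21=189, Q→Red 9·22=198, R→Red 2·6=12, S→Red 6·24=144, T→Red 9·23=207. Service 750; fixed 429; total 1179.
{Blue}: service 1024 + fixed 204 = 1228
{Green}: P→Green 15·21=315, Q→Green 10·22=220, R→Green 13·6=78, S→Green 10·24=240, T→Green 3·23=69. Service 922; fixed 312; total 1234.
{Red, Blue, Green}: P→Red 9·21=189, Q→Red 9·22=198, R→Red 2·6=12, S→Red 6·24=144, T→Green 3·23=69. Service 612; fixed 945; total 1557.
No other subset beats 1179.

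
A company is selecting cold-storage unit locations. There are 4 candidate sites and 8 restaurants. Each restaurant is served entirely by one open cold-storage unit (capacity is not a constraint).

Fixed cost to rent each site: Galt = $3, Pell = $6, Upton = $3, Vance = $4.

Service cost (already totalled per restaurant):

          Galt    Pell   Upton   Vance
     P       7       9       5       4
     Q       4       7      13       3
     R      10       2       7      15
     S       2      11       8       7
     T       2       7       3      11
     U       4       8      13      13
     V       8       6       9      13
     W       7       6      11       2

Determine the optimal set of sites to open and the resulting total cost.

Open Galt, Pell and Vance; minimum total cost 38.

For any fixed open set, each restaurant goes to its cheapest open site; total = fixed + service.
{Galt, Pell, Vance}: P→Vance 4, Q→Vance 3, R→Pell 2, S→Galt 2, T→Galt 2, U→Galt 4, V→Pell 6, W→Vance 2. Service 25; fixed 13; total 38.
{Galt, Pell, Upton, Vance}: P→Vance 4, Q→Vance 3, R→Pell 2, S→Galt 2, T→Galt 2, U→Galt 4, V→Pell 6, W→Vance 2. Service 25; fixed 16; total 41.
{Galt, Pell}: service 33 + fixed 9 = 42
{Galt}: P→Galt 7, Q→Galt 4, R→Galt 10, S→Galt 2, T→Galt 2, U→Galt 4, V→Galt 8, W→Galt 7. Service 44; fixed 3; total 47.
(All 15 nonempty subsets were checked; Galt, Pell and Vance is lowest.)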